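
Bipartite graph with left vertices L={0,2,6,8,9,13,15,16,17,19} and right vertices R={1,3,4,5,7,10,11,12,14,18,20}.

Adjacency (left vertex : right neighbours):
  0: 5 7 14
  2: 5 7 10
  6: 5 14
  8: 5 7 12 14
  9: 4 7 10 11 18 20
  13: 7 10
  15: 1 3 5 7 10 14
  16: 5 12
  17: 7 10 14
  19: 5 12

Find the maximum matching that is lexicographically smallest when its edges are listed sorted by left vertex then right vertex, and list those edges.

Lex-smallest maximum matching: {(0,5), (2,7), (6,14), (8,12), (9,4), (13,10), (15,1)}

|M| = 7 (so the lex-smallest maximum matching has 7 edges)
process left vertices in ascending order; for each, take the smallest-labelled available neighbour that still permits 7 edges overall, or leave it unmatched if none does
lex-smallest matching: {0-5, 2-7, 6-14, 8-12, 9-4, 13-10, 15-1}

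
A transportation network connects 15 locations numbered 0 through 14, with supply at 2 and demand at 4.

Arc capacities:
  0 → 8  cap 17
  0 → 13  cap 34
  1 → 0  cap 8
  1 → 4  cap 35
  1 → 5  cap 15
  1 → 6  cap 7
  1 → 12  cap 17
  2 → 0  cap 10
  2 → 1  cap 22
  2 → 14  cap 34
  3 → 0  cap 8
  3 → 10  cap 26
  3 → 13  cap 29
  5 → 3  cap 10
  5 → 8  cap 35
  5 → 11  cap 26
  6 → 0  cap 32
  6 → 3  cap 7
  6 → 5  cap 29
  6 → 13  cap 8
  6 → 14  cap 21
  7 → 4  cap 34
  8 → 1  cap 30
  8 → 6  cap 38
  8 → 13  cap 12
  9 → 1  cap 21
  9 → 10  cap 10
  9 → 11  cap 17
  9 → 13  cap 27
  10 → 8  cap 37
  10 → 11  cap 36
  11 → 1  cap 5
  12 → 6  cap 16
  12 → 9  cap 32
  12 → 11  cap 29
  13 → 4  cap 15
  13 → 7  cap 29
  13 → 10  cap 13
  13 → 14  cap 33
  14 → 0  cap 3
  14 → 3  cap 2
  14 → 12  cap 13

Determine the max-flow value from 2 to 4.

augment #1: 2→1→4 bottleneck 22, total now 22
augment #2: 2→0→13→4 bottleneck 10, total now 32
augment #3: 2→14→0→13→4 bottleneck 3, total now 35
augment #4: 2→14→3→13→4 bottleneck 2, total now 37
augment #5: 2→14→12→9→1→4 bottleneck 13, total now 50

Maximum flow value: 50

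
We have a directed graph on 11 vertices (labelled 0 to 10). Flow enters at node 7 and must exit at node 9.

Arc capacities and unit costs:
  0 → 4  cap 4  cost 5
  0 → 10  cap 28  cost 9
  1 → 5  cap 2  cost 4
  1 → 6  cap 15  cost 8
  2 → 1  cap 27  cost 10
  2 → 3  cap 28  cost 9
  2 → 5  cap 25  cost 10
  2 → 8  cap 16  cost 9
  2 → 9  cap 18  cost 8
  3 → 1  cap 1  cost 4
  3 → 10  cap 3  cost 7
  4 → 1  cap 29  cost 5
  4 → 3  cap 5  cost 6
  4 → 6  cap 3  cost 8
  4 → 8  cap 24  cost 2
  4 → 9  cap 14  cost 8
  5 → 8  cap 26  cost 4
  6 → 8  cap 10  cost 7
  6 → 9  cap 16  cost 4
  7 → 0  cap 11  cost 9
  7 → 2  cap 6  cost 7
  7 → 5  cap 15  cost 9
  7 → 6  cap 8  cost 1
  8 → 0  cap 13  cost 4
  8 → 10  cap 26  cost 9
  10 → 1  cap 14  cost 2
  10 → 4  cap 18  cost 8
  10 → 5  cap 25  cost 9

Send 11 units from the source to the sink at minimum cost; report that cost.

shortest-cost path #1: 7→6→9 push 8 @ unit cost 5 (adds 40)
shortest-cost path #2: 7→2→9 push 3 @ unit cost 15 (adds 45)
total cost = 85

Minimum cost for 11 units: 85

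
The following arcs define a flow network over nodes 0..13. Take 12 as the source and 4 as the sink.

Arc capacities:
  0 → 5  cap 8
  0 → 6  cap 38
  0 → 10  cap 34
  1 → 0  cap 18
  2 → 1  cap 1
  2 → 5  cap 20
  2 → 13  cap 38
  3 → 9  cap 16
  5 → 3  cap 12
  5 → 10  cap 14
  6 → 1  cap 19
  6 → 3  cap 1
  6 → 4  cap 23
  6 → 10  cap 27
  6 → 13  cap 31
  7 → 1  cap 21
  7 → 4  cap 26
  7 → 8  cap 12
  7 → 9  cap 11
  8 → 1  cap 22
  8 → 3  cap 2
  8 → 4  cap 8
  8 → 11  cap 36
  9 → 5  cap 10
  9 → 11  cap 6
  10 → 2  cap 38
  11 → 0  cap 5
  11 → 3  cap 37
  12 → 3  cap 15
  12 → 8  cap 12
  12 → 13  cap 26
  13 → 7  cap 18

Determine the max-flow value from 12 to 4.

Maximum flow value: 36

augment #1: 12→8→4 bottleneck 8, total now 8
augment #2: 12→13→7→4 bottleneck 18, total now 26
augment #3: 12→8→1→0→6→4 bottleneck 4, total now 30
augment #4: 12→3→9→11→0→6→4 bottleneck 5, total now 35
augment #5: 12→3→9→5→10→2→1→0→6→4 bottleneck 1, total now 36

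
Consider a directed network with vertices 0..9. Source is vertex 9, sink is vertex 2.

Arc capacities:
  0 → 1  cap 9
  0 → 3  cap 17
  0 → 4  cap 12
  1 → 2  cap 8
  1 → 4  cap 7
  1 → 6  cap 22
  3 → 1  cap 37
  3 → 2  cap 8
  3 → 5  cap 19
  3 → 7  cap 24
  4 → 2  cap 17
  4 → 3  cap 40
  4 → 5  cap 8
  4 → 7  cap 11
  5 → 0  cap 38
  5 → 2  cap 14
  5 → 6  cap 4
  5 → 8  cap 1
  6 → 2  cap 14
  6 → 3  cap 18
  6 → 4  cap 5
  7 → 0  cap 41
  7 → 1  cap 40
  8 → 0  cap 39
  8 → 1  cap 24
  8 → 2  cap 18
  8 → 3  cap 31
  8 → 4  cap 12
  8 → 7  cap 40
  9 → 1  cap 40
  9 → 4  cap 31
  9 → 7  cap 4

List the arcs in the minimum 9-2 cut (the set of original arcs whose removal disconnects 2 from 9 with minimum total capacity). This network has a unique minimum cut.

Min-cut arcs: {(1,2), (3,2), (4,2), (5,2), (5,8), (6,2)} (total capacity 62)

augment #1: 9→1→2 push 8
augment #2: 9→4→2 push 17
augment #3: 9→1→6→2 push 14
augment #4: 9→4→3→2 push 8
augment #5: 9→4→5→2 push 6
augment #6: 9→1→4→5→2 push 2
augment #7: 9→1→4→3→5→2 push 5
augment #8: 9→1→6→3→5→2 push 1
augment #9: 9→1→6→3→5→8→2 push 1
max flow = 62; residual-reachable set from 9 gives S-side
cut edges (S→T): {(1,2), (3,2), (4,2), (5,2), (5,8), (6,2)} total cap 62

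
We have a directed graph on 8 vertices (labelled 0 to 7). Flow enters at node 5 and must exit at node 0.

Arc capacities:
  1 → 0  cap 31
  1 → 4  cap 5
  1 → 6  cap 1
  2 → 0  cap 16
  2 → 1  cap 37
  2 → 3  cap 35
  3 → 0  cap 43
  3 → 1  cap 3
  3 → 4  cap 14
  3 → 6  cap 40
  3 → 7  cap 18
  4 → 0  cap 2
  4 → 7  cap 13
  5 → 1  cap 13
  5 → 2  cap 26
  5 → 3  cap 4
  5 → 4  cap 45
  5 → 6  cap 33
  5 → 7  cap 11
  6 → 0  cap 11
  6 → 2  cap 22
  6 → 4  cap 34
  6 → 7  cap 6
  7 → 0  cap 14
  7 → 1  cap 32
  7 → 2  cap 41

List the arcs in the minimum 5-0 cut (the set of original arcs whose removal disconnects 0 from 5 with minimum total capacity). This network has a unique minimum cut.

Min-cut arcs: {(4,0), (4,7), (5,1), (5,2), (5,3), (5,6), (5,7)} (total capacity 102)

augment #1: 5→1→0 push 13
augment #2: 5→2→0 push 16
augment #3: 5→3→0 push 4
augment #4: 5→4→0 push 2
augment #5: 5→6→0 push 11
augment #6: 5→7→0 push 11
augment #7: 5→2→1→0 push 10
augment #8: 5→4→7→0 push 3
augment #9: 5→4→7→1→0 push 8
augment #10: 5→6→2→3→0 push 22
augment #11: 5→4→7→2→3→0 push 2
max flow = 102; residual-reachable set from 5 gives S-side
cut edges (S→T): {(4,0), (4,7), (5,1), (5,2), (5,3), (5,6), (5,7)} total cap 102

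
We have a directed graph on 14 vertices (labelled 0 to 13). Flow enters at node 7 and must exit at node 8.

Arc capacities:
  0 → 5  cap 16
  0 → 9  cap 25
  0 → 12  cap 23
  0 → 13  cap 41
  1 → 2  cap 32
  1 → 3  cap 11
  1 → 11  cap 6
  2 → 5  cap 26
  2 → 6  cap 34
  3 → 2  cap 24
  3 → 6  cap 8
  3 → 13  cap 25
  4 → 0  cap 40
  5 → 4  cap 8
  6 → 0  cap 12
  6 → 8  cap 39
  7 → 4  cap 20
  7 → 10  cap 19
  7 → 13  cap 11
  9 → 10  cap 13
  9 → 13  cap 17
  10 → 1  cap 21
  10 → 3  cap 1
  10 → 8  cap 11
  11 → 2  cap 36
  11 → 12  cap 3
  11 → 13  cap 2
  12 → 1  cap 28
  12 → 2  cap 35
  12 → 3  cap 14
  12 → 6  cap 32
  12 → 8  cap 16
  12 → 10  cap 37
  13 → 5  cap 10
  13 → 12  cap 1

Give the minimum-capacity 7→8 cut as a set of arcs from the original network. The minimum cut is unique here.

Min-cut arcs: {(5,4), (7,4), (7,10), (13,12)} (total capacity 48)

augment #1: 7→10→8 push 11
augment #2: 7→13→12→8 push 1
augment #3: 7→4→0→12→8 push 15
augment #4: 7→10→3→6→8 push 1
augment #5: 7→4→0→12→6→8 push 5
augment #6: 7→10→1→2→6→8 push 7
augment #7: 7→13→5→4→0→12→6→8 push 3
augment #8: 7→13→5→4→0→9→10→1→2→6→8 push 5
max flow = 48; residual-reachable set from 7 gives S-side
cut edges (S→T): {(5,4), (7,4), (7,10), (13,12)} total cap 48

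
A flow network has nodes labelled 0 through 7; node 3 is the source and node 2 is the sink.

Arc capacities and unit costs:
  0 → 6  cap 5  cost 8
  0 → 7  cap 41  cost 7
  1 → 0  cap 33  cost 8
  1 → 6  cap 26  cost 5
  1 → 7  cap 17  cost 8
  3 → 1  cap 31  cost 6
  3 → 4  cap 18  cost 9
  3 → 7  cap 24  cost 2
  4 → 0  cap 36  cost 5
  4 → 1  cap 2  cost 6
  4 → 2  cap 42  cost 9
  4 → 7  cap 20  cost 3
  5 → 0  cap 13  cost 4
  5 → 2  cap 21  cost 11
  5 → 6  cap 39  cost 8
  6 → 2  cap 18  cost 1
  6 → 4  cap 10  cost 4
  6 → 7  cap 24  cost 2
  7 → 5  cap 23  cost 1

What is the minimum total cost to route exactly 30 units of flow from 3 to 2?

Minimum cost for 30 units: 384

shortest-cost path #1: 3→1→6→2 push 18 @ unit cost 12 (adds 216)
shortest-cost path #2: 3→7→5→2 push 12 @ unit cost 14 (adds 168)
total cost = 384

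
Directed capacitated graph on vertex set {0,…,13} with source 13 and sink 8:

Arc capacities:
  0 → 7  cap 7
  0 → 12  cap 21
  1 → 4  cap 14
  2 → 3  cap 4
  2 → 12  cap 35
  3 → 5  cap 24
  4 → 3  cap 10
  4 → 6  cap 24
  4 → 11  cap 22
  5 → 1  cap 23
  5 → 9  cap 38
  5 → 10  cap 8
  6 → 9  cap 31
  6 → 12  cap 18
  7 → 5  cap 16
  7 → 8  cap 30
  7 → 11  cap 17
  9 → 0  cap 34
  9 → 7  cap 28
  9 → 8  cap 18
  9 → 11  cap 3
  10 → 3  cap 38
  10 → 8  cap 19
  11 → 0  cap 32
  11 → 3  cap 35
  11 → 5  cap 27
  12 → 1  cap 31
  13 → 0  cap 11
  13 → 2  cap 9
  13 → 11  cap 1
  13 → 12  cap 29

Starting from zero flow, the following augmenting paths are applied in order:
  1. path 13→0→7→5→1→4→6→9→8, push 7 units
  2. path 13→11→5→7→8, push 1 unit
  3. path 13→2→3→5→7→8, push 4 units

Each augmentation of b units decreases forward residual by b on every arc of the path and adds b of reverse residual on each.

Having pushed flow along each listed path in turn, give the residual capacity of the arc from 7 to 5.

after path 1 (13→0→7→5→1→4→6→9→8, push 7): res(7,5)=9
after path 2 (13→11→5→7→8, push 1): res(7,5)=10
after path 3 (13→2→3→5→7→8, push 4): res(7,5)=14

Residual capacity of (7,5): 14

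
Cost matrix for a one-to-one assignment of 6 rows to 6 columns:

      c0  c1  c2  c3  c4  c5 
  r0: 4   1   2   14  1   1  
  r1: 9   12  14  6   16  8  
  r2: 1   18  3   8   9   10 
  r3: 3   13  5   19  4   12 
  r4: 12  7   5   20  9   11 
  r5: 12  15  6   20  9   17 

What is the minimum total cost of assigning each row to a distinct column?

optimal assignment: row0→col5 (cost 1), row1→col3 (cost 6), row2→col0 (cost 1), row3→col4 (cost 4), row4→col1 (cost 7), row5→col2 (cost 6)
total = 1 + 6 + 1 + 4 + 7 + 6 = 25

Minimum assignment cost: 25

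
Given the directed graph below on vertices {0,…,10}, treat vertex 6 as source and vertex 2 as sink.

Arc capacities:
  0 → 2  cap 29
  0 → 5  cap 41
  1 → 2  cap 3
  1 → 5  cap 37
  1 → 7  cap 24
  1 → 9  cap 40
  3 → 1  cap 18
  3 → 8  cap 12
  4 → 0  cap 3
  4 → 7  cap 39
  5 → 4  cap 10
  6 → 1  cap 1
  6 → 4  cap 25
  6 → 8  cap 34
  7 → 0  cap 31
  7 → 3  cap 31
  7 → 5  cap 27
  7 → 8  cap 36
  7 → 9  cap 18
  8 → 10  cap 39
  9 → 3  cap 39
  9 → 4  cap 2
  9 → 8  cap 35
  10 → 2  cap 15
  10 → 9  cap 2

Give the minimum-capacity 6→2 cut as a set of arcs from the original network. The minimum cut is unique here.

Min-cut arcs: {(6,1), (6,4), (10,2), (10,9)} (total capacity 43)

augment #1: 6→1→2 push 1
augment #2: 6→4→0→2 push 3
augment #3: 6→8→10→2 push 15
augment #4: 6→4→7→0→2 push 22
augment #5: 6→8→10→9→3→1→2 push 2
max flow = 43; residual-reachable set from 6 gives S-side
cut edges (S→T): {(6,1), (6,4), (10,2), (10,9)} total cap 43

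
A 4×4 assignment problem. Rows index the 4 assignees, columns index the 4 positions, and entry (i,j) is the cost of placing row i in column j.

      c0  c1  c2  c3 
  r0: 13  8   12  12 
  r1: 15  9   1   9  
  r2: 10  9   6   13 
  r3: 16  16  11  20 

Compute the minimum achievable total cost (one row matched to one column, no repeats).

Minimum assignment cost: 38

one of 3 optimal assignments: row0→col1 (cost 8), row1→col2 (cost 1), row2→col3 (cost 13), row3→col0 (cost 16)
total = 8 + 1 + 13 + 16 = 38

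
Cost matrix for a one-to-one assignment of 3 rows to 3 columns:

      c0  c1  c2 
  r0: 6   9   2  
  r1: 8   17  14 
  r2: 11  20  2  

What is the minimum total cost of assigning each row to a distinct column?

Minimum assignment cost: 19

optimal assignment: row0→col1 (cost 9), row1→col0 (cost 8), row2→col2 (cost 2)
total = 9 + 8 + 2 = 19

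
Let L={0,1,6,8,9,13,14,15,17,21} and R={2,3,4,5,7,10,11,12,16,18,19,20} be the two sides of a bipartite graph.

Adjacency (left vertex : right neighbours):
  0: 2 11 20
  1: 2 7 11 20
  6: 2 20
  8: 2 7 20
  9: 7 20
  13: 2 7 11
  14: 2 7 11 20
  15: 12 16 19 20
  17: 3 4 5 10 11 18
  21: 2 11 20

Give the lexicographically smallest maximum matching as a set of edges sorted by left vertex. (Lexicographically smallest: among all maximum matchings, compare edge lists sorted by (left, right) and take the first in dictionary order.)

|M| = 6 (so the lex-smallest maximum matching has 6 edges)
process left vertices in ascending order; for each, take the smallest-labelled available neighbour that still permits 6 edges overall, or leave it unmatched if none does
lex-smallest matching: {0-2, 1-7, 6-20, 13-11, 15-12, 17-3}

Lex-smallest maximum matching: {(0,2), (1,7), (6,20), (13,11), (15,12), (17,3)}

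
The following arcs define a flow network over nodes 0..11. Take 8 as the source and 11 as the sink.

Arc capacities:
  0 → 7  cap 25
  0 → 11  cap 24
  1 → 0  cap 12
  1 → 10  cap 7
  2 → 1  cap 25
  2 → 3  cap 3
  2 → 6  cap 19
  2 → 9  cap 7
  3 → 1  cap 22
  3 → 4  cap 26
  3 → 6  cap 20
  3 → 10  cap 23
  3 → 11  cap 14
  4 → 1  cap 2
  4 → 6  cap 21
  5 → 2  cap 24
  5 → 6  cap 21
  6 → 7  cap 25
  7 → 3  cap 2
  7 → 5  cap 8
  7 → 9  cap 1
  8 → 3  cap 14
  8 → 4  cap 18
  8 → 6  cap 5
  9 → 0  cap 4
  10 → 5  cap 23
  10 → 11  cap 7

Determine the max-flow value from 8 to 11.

Maximum flow value: 27

augment #1: 8→3→11 bottleneck 14, total now 14
augment #2: 8→4→1→0→11 bottleneck 2, total now 16
augment #3: 8→6→7→3→10→11 bottleneck 2, total now 18
augment #4: 8→6→7→9→0→11 bottleneck 1, total now 19
augment #5: 8→6→7→5→2→1→0→11 bottleneck 2, total now 21
augment #6: 8→4→6→7→5→2→1→0→11 bottleneck 6, total now 27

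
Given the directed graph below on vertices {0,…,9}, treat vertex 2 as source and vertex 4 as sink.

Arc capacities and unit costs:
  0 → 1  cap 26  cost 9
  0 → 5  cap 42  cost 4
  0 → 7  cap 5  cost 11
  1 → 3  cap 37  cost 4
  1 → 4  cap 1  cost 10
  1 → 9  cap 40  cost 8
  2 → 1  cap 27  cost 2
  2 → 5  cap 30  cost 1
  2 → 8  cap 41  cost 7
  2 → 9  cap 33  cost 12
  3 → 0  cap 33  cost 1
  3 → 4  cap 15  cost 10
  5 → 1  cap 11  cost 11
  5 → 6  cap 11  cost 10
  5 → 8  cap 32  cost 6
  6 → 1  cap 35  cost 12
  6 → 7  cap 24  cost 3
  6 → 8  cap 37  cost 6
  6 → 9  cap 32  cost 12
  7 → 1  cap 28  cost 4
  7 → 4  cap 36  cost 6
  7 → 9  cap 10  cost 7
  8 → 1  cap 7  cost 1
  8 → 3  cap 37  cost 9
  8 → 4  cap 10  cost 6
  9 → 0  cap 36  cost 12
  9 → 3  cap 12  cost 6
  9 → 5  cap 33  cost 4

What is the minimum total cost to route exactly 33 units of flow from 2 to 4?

Minimum cost for 33 units: 522

shortest-cost path #1: 2→1→4 push 1 @ unit cost 12 (adds 12)
shortest-cost path #2: 2→8→4 push 10 @ unit cost 13 (adds 130)
shortest-cost path #3: 2→1→3→4 push 15 @ unit cost 16 (adds 240)
shortest-cost path #4: 2→5→6→7→4 push 7 @ unit cost 20 (adds 140)
total cost = 522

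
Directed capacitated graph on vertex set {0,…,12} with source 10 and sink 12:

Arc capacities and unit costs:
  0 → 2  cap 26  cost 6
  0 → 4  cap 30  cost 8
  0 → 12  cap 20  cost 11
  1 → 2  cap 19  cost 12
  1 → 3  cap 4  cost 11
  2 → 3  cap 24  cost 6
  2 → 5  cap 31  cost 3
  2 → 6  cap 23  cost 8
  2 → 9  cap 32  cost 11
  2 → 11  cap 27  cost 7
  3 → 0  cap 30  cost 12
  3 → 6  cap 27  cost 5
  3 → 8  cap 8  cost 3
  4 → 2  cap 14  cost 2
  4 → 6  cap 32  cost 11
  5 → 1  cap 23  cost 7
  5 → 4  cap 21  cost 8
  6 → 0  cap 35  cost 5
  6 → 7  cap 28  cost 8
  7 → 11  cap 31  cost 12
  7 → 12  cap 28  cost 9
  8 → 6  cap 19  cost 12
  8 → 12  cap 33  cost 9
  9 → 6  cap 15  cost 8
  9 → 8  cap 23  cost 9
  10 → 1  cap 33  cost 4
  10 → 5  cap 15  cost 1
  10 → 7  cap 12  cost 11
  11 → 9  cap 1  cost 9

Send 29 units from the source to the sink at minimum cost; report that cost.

shortest-cost path #1: 10→7→12 push 12 @ unit cost 20 (adds 240)
shortest-cost path #2: 10→1→3→8→12 push 4 @ unit cost 27 (adds 108)
shortest-cost path #3: 10→5→4→2→3→8→12 push 4 @ unit cost 29 (adds 116)
shortest-cost path #4: 10→5→4→2→6→0→12 push 9 @ unit cost 35 (adds 315)
total cost = 779

Minimum cost for 29 units: 779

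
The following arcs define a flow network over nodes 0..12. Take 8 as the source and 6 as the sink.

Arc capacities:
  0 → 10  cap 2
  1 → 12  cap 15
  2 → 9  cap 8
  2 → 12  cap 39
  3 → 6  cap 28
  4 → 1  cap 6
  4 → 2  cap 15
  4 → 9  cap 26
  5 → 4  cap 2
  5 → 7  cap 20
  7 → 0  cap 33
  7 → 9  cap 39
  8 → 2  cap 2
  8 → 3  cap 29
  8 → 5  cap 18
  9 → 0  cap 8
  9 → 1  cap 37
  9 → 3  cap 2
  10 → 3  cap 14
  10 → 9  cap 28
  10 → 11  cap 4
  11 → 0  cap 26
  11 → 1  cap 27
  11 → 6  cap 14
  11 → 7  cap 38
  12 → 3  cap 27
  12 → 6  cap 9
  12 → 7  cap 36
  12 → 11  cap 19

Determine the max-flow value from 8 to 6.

augment #1: 8→3→6 bottleneck 28, total now 28
augment #2: 8→2→12→6 bottleneck 2, total now 30
augment #3: 8→5→4→1→12→6 bottleneck 2, total now 32
augment #4: 8→5→7→0→10→11→6 bottleneck 2, total now 34
augment #5: 8→5→7→9→1→12→6 bottleneck 5, total now 39
augment #6: 8→5→7→9→1→12→11→6 bottleneck 8, total now 47
augment #7: 8→5→7→9→1→4→2→12→11→6 bottleneck 1, total now 48

Maximum flow value: 48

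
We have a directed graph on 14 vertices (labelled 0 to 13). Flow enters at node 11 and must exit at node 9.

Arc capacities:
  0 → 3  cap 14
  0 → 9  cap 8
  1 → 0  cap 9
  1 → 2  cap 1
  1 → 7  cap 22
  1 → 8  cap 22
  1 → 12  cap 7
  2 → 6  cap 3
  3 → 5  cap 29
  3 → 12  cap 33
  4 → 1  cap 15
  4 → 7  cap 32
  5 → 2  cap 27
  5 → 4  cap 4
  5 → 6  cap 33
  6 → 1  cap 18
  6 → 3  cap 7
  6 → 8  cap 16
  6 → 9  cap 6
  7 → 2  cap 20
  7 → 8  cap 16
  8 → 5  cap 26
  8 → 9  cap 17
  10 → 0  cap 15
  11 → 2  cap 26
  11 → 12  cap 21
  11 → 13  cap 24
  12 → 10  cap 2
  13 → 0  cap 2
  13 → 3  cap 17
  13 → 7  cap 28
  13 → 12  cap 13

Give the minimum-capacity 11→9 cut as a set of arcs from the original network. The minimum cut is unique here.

Min-cut arcs: {(2,6), (11,13), (12,10)} (total capacity 29)

augment #1: 11→2→6→9 push 3
augment #2: 11→13→0→9 push 2
augment #3: 11→12→10→0→9 push 2
augment #4: 11→13→7→8→9 push 16
augment #5: 11→13→3→5→6→9 push 3
augment #6: 11→13→3→5→6→8→9 push 1
augment #7: 11→13→3→5→4→1→0→9 push 2
max flow = 29; residual-reachable set from 11 gives S-side
cut edges (S→T): {(2,6), (11,13), (12,10)} total cap 29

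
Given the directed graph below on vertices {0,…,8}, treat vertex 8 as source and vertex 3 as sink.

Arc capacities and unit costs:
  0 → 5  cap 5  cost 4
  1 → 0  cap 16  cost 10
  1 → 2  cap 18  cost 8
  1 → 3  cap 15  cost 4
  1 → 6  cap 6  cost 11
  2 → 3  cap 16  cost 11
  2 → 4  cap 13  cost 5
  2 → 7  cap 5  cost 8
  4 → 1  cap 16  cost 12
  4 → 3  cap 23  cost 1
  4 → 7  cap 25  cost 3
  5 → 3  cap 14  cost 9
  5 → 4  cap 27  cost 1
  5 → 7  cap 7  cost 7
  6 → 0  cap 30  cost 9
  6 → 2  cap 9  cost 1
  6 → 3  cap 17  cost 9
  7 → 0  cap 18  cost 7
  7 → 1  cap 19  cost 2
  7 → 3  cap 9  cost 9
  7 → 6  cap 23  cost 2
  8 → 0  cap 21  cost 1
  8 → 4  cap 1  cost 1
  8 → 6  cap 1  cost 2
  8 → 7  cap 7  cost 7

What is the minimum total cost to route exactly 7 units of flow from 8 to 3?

shortest-cost path #1: 8→4→3 push 1 @ unit cost 2 (adds 2)
shortest-cost path #2: 8→0→5→4→3 push 5 @ unit cost 7 (adds 35)
shortest-cost path #3: 8→6→2→4→3 push 1 @ unit cost 9 (adds 9)
total cost = 46

Minimum cost for 7 units: 46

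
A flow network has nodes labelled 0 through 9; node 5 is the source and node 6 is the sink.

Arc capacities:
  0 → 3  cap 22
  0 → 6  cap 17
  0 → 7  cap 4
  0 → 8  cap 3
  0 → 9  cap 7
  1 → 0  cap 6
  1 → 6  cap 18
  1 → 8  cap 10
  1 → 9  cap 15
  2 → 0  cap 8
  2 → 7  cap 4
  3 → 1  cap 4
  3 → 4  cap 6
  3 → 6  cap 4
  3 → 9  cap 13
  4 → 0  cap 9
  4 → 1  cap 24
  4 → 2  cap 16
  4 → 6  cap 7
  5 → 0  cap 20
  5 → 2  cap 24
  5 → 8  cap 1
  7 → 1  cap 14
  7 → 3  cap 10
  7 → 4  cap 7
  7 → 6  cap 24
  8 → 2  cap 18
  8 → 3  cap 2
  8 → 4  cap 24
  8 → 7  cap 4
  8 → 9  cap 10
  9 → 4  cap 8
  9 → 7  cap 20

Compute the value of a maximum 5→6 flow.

augment #1: 5→0→6 bottleneck 17, total now 17
augment #2: 5→0→3→6 bottleneck 3, total now 20
augment #3: 5→2→7→6 bottleneck 4, total now 24
augment #4: 5→8→3→6 bottleneck 1, total now 25
augment #5: 5→2→0→7→6 bottleneck 4, total now 29
augment #6: 5→2→0→3→1→6 bottleneck 4, total now 33

Maximum flow value: 33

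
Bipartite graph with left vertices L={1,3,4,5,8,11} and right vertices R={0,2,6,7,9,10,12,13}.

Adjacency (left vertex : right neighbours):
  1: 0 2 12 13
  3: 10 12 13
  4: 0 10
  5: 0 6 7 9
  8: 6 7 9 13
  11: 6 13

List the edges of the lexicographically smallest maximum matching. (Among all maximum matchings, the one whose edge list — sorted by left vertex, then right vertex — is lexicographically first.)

|M| = 6 (so the lex-smallest maximum matching has 6 edges)
process left vertices in ascending order; for each, take the smallest-labelled available neighbour that still permits 6 edges overall, or leave it unmatched if none does
lex-smallest matching: {1-0, 3-12, 4-10, 5-6, 8-7, 11-13}

Lex-smallest maximum matching: {(1,0), (3,12), (4,10), (5,6), (8,7), (11,13)}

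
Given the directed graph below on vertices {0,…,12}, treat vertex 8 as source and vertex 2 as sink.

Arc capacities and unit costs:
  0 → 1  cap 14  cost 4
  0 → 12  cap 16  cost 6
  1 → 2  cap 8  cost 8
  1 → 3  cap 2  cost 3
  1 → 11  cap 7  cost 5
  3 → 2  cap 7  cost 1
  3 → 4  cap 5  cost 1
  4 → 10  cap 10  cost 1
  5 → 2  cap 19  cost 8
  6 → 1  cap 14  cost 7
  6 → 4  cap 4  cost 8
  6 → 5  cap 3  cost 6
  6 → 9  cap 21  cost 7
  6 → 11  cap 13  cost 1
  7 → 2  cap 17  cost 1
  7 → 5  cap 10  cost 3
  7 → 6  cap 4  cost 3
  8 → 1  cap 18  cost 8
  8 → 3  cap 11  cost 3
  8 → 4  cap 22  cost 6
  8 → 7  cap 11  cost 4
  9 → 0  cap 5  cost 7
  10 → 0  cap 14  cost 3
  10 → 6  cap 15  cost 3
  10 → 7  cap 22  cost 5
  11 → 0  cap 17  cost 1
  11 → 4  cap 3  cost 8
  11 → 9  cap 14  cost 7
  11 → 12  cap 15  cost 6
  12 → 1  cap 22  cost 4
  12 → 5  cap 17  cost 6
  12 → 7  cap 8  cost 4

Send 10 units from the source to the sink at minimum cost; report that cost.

shortest-cost path #1: 8→3→2 push 7 @ unit cost 4 (adds 28)
shortest-cost path #2: 8→7→2 push 3 @ unit cost 5 (adds 15)
total cost = 43

Minimum cost for 10 units: 43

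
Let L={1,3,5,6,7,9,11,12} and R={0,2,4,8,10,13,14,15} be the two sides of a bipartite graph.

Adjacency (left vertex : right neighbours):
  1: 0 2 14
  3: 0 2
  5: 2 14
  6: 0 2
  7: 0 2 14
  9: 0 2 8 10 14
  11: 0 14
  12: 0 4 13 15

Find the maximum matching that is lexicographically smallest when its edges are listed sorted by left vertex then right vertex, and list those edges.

|M| = 5 (so the lex-smallest maximum matching has 5 edges)
process left vertices in ascending order; for each, take the smallest-labelled available neighbour that still permits 5 edges overall, or leave it unmatched if none does
lex-smallest matching: {1-0, 3-2, 5-14, 9-8, 12-4}

Lex-smallest maximum matching: {(1,0), (3,2), (5,14), (9,8), (12,4)}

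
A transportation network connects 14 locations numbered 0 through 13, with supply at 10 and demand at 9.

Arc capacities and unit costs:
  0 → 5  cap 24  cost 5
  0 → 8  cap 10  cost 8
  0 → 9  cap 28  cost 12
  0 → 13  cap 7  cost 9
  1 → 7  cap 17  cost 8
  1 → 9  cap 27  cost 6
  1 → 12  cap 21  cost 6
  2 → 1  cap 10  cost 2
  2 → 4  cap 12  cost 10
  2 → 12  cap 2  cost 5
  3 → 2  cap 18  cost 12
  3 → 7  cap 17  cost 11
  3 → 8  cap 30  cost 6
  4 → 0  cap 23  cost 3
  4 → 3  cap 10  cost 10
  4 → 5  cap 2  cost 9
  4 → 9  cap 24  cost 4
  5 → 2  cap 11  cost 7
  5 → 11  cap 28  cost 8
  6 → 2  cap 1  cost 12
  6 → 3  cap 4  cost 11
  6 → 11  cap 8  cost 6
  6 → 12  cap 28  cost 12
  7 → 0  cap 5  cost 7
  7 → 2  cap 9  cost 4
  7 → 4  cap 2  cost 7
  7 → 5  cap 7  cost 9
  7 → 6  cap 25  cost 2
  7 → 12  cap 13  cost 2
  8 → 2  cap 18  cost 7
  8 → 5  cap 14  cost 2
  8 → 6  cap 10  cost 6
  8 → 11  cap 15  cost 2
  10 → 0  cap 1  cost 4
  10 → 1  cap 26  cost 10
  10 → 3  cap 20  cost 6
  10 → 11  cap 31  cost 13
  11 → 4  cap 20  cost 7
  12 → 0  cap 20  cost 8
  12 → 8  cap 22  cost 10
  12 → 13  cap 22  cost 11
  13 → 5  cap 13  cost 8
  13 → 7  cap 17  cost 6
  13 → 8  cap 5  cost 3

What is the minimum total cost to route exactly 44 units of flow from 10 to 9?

Minimum cost for 44 units: 840

shortest-cost path #1: 10→0→9 push 1 @ unit cost 16 (adds 16)
shortest-cost path #2: 10→1→9 push 26 @ unit cost 16 (adds 416)
shortest-cost path #3: 10→11→4→9 push 17 @ unit cost 24 (adds 408)
total cost = 840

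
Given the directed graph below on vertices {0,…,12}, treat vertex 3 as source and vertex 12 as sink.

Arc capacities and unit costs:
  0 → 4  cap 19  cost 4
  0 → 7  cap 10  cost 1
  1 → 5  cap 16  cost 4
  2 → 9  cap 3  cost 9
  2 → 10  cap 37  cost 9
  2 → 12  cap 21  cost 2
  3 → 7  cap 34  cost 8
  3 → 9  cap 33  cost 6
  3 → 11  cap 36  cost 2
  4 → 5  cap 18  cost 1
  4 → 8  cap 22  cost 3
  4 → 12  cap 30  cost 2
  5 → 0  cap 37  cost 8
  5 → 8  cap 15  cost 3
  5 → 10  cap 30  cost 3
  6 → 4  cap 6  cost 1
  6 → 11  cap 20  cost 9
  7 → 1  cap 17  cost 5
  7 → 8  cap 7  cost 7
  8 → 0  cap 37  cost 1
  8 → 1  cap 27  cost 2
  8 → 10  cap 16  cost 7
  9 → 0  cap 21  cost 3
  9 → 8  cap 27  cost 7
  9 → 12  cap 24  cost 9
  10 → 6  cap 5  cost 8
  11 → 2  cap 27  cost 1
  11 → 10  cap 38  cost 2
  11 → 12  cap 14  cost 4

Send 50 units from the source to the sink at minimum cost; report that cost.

Minimum cost for 50 units: 414

shortest-cost path #1: 3→11→2→12 push 21 @ unit cost 5 (adds 105)
shortest-cost path #2: 3→11→12 push 14 @ unit cost 6 (adds 84)
shortest-cost path #3: 3→9→12 push 15 @ unit cost 15 (adds 225)
total cost = 414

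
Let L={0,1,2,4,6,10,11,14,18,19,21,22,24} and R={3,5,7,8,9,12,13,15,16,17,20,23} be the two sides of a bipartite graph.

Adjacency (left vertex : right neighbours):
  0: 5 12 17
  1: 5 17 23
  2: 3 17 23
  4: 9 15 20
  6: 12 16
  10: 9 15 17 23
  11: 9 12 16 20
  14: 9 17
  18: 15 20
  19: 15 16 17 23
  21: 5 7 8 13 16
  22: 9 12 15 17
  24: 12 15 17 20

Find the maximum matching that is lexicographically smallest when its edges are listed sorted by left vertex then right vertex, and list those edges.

|M| = 10 (so the lex-smallest maximum matching has 10 edges)
process left vertices in ascending order; for each, take the smallest-labelled available neighbour that still permits 10 edges overall, or leave it unmatched if none does
lex-smallest matching: {0-5, 1-17, 2-3, 4-9, 6-12, 10-15, 11-16, 18-20, 19-23, 21-7}

Lex-smallest maximum matching: {(0,5), (1,17), (2,3), (4,9), (6,12), (10,15), (11,16), (18,20), (19,23), (21,7)}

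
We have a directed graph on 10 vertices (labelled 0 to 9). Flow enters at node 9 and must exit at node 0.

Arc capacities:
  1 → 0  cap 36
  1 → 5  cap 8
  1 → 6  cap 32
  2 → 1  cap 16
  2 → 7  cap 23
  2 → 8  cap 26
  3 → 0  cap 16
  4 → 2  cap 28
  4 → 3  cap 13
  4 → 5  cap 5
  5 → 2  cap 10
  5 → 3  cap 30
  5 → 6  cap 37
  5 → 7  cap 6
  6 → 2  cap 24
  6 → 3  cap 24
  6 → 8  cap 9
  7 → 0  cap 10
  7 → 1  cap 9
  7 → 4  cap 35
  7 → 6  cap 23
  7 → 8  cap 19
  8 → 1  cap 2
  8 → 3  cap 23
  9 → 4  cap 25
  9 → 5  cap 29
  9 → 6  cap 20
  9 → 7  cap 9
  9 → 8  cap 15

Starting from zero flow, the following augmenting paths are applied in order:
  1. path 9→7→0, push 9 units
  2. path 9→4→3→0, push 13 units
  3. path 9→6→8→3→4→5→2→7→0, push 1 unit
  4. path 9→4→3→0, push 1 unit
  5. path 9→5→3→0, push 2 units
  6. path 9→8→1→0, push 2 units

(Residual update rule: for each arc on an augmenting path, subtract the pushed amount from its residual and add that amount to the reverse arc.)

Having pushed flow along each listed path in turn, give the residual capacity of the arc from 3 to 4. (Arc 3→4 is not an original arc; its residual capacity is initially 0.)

after path 1 (9→7→0, push 9): res(3,4)=0
after path 2 (9→4→3→0, push 13): res(3,4)=13
after path 3 (9→6→8→3→4→5→2→7→0, push 1): res(3,4)=12
after path 4 (9→4→3→0, push 1): res(3,4)=13
after path 5 (9→5→3→0, push 2): res(3,4)=13
after path 6 (9→8→1→0, push 2): res(3,4)=13

Residual capacity of (3,4): 13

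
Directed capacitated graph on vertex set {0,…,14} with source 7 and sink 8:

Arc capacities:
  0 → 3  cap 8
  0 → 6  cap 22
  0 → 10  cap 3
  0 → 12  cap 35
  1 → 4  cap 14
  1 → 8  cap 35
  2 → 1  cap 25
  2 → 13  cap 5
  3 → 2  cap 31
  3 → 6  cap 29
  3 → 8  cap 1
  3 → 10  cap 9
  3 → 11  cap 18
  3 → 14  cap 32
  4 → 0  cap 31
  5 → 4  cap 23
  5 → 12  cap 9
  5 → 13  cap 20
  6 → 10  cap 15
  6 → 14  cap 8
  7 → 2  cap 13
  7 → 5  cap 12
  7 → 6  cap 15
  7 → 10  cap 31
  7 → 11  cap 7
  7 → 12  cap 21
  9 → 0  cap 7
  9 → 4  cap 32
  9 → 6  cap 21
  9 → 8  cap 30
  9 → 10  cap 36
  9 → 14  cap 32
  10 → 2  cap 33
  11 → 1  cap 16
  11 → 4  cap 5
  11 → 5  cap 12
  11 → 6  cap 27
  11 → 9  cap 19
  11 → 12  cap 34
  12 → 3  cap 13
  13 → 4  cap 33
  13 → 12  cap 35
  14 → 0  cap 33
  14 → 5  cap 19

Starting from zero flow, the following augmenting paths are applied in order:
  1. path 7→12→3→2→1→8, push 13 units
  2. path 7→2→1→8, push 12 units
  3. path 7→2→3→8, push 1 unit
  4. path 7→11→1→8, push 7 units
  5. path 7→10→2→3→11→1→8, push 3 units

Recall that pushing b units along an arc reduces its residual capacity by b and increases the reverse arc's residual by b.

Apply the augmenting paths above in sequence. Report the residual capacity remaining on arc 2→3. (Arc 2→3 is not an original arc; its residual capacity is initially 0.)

Residual capacity of (2,3): 9

after path 1 (7→12→3→2→1→8, push 13): res(2,3)=13
after path 2 (7→2→1→8, push 12): res(2,3)=13
after path 3 (7→2→3→8, push 1): res(2,3)=12
after path 4 (7→11→1→8, push 7): res(2,3)=12
after path 5 (7→10→2→3→11→1→8, push 3): res(2,3)=9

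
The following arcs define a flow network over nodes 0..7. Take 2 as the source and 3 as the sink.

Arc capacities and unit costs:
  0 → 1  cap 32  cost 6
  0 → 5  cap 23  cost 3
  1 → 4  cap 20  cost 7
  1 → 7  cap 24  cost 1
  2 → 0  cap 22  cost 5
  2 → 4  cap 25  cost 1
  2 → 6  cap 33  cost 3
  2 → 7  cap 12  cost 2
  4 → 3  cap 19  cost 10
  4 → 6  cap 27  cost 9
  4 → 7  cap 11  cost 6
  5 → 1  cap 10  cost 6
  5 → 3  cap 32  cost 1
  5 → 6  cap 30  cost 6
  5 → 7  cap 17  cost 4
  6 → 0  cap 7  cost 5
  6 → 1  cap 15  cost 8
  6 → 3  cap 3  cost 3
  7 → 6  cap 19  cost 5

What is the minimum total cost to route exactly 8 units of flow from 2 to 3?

shortest-cost path #1: 2→6→3 push 3 @ unit cost 6 (adds 18)
shortest-cost path #2: 2→0→5→3 push 5 @ unit cost 9 (adds 45)
total cost = 63

Minimum cost for 8 units: 63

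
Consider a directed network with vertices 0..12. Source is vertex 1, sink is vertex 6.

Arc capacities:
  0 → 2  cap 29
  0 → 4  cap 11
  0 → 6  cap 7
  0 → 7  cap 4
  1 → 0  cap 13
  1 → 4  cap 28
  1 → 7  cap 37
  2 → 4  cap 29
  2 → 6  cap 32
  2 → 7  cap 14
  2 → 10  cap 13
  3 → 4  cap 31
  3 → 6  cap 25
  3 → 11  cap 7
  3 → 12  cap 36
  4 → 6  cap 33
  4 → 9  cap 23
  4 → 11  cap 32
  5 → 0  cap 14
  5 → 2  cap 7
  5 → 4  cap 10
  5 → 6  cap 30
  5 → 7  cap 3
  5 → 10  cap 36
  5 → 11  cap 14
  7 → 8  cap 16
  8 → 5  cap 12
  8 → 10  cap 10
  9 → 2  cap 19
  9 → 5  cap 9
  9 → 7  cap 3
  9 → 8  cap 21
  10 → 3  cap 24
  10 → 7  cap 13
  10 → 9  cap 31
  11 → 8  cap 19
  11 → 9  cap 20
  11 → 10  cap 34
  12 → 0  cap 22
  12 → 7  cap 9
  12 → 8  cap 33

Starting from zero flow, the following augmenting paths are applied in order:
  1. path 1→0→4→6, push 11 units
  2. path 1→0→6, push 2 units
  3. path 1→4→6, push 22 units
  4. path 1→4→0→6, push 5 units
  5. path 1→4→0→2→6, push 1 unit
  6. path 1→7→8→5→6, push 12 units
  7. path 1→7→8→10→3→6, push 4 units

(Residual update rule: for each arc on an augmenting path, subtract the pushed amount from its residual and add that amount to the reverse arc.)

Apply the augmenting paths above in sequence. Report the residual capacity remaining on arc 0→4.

Residual capacity of (0,4): 6

after path 1 (1→0→4→6, push 11): res(0,4)=0
after path 2 (1→0→6, push 2): res(0,4)=0
after path 3 (1→4→6, push 22): res(0,4)=0
after path 4 (1→4→0→6, push 5): res(0,4)=5
after path 5 (1→4→0→2→6, push 1): res(0,4)=6
after path 6 (1→7→8→5→6, push 12): res(0,4)=6
after path 7 (1→7→8→10→3→6, push 4): res(0,4)=6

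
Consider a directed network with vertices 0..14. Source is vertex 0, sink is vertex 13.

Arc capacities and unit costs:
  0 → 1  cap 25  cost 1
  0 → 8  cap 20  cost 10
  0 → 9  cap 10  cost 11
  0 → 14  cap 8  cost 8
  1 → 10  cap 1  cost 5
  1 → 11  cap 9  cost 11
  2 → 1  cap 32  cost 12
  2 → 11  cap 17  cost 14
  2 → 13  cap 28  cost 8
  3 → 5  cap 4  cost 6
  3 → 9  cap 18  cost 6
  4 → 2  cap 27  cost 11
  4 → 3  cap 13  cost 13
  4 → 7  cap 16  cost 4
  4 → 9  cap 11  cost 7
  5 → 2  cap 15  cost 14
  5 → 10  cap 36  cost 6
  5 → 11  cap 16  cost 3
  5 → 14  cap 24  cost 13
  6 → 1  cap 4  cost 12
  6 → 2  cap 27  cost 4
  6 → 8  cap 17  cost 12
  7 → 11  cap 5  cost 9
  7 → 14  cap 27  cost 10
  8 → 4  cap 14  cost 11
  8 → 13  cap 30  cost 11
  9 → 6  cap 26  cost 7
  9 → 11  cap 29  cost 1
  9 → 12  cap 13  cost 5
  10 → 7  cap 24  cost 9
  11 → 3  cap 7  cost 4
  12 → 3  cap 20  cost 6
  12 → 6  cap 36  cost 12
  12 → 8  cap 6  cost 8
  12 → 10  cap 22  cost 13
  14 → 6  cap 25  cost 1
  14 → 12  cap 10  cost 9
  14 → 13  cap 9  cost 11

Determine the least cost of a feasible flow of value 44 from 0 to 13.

shortest-cost path #1: 0→14→13 push 8 @ unit cost 19 (adds 152)
shortest-cost path #2: 0→8→13 push 20 @ unit cost 21 (adds 420)
shortest-cost path #3: 0→9→6→2→13 push 10 @ unit cost 30 (adds 300)
shortest-cost path #4: 0→1→10→7→14→13 push 1 @ unit cost 36 (adds 36)
shortest-cost path #5: 0→1→11→3→9→6→2→13 push 5 @ unit cost 41 (adds 205)
total cost = 1113

Minimum cost for 44 units: 1113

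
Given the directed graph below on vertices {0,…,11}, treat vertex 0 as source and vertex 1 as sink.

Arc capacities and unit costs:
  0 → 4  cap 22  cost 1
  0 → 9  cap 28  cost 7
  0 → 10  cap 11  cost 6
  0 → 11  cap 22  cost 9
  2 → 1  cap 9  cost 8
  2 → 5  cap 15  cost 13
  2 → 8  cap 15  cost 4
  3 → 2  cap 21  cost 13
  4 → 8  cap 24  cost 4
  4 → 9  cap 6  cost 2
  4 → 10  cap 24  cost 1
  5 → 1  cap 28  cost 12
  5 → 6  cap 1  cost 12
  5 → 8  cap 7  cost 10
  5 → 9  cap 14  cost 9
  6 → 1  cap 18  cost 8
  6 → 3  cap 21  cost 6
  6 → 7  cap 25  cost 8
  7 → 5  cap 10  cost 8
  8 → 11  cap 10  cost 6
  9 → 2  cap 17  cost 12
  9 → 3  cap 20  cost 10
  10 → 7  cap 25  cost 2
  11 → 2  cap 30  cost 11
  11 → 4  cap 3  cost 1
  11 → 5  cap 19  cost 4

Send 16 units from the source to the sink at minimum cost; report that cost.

Minimum cost for 16 units: 378

shortest-cost path #1: 0→4→9→2→1 push 6 @ unit cost 23 (adds 138)
shortest-cost path #2: 0→4→10→7→5→1 push 10 @ unit cost 24 (adds 240)
total cost = 378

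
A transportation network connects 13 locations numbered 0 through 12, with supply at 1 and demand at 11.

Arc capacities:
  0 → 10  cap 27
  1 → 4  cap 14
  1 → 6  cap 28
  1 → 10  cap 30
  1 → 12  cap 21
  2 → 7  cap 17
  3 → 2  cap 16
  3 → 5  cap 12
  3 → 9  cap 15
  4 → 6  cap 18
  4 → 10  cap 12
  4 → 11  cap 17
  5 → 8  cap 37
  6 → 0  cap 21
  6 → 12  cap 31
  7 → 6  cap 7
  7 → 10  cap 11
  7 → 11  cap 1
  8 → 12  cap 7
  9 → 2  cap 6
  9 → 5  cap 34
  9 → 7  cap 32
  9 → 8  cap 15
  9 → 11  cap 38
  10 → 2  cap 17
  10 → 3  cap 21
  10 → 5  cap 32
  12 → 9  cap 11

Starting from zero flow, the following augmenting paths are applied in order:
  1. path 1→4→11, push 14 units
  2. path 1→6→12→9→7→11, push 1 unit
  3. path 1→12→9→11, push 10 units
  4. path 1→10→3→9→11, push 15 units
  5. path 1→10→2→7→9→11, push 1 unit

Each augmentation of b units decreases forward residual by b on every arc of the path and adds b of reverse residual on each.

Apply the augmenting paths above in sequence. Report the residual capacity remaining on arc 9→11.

after path 1 (1→4→11, push 14): res(9,11)=38
after path 2 (1→6→12→9→7→11, push 1): res(9,11)=38
after path 3 (1→12→9→11, push 10): res(9,11)=28
after path 4 (1→10→3→9→11, push 15): res(9,11)=13
after path 5 (1→10→2→7→9→11, push 1): res(9,11)=12

Residual capacity of (9,11): 12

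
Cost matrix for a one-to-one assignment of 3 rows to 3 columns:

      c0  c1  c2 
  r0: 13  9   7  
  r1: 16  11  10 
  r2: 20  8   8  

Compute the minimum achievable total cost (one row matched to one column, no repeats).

Minimum assignment cost: 31

one of 2 optimal assignments: row0→col0 (cost 13), row1→col2 (cost 10), row2→col1 (cost 8)
total = 13 + 10 + 8 = 31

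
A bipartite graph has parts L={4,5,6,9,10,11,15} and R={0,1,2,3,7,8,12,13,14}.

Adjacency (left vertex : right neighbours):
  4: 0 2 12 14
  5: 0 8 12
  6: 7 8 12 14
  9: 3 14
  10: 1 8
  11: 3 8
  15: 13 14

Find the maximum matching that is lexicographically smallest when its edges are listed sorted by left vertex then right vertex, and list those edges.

Lex-smallest maximum matching: {(4,0), (5,8), (6,7), (9,14), (10,1), (11,3), (15,13)}

|M| = 7 (so the lex-smallest maximum matching has 7 edges)
process left vertices in ascending order; for each, take the smallest-labelled available neighbour that still permits 7 edges overall, or leave it unmatched if none does
lex-smallest matching: {4-0, 5-8, 6-7, 9-14, 10-1, 11-3, 15-13}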